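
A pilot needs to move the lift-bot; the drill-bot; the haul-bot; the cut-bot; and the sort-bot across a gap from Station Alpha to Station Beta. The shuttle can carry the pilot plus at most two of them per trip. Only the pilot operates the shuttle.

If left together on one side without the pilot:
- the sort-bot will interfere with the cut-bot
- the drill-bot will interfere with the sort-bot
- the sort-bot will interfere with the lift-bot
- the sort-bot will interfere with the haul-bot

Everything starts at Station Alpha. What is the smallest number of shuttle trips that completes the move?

Counting alone: the pilot can take at most 2 across per trip to Station Beta, so moving all 5 needs at least 3 loaded trips out, with a return between consecutive ones — at least 5 crossings.
The safety rule pushes this higher. Following every safe sequence of crossings, the most of the 5 that can be at Station Beta as the shuttle arrives there on crossing 5 is 4 — never all 5.
So no plan with fewer than 7 crossings exists, and this one achieves 7:
1. Pilot goes to Station Beta with the sort-bot.  [Station Alpha: the cut-bot, the drill-bot, the haul-bot, the lift-bot | Station Beta: the sort-bot]
2. Pilot goes back to Station Alpha alone.  [Station Alpha: the cut-bot, the drill-bot, the haul-bot, the lift-bot | Station Beta: the sort-bot]
3. Pilot goes to Station Beta with the drill-bot and the lift-bot.  [Station Alpha: the cut-bot, the haul-bot | Station Beta: the drill-bot, the lift-bot, the sort-bot]
4. Pilot goes back to Station Alpha with the sort-bot.  [Station Alpha: the cut-bot, the haul-bot, the sort-bot | Station Beta: the drill-bot, the lift-bot]
5. Pilot goes to Station Beta with the cut-bot and the haul-bot.  [Station Alpha: the sort-bot | Station Beta: the cut-bot, the drill-bot, the haul-bot, the lift-bot]
6. Pilot goes back to Station Alpha alone.  [Station Alpha: the sort-bot | Station Beta: the cut-bot, the drill-bot, the haul-bot, the lift-bot]
7. Pilot goes to Station Beta with the sort-bot.  [Station Alpha: — | Station Beta: the cut-bot, the drill-bot, the haul-bot, the lift-bot, the sort-bot]

7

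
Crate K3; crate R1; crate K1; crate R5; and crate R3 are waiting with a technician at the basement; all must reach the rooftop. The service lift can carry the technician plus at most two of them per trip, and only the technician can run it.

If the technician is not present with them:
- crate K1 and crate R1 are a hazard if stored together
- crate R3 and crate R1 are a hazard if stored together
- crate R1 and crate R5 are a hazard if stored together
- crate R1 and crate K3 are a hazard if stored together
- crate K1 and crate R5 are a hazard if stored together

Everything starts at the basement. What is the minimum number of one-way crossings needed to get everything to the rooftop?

Counting alone: the technician can take at most 2 across per trip to the rooftop, so moving all 5 needs at least 3 loaded trips out, with a return between consecutive ones — at least 5 crossings.
The safety rule pushes this higher. Following every safe sequence of crossings, the most of the 5 that can be at the rooftop as the service lift arrives there on crossing 5 is 4 — never all 5.
So no plan with fewer than 7 crossings exists, and this one achieves 7:
1. Technician goes to the rooftop with crate K1 and crate R1.  [the basement: crate K3, crate R3, crate R5 | the rooftop: crate K1, crate R1]
2. Technician goes back to the basement with crate R1.  [the basement: crate K3, crate R1, crate R3, crate R5 | the rooftop: crate K1]
3. Technician goes to the rooftop with crate K3 and crate R1.  [the basement: crate R3, crate R5 | the rooftop: crate K1, crate K3, crate R1]
4. Technician goes back to the basement with crate R1.  [the basement: crate R1, crate R3, crate R5 | the rooftop: crate K1, crate K3]
5. Technician goes to the rooftop with crate R1 and crate R3.  [the basement: crate R5 | the rooftop: crate K1, crate K3, crate R1, crate R3]
6. Technician goes back to the basement with crate R1.  [the basement: crate R1, crate R5 | the rooftop: crate K1, crate K3, crate R3]
7. Technician goes to the rooftop with crate R1 and crate R5.  [the basement: — | the rooftop: crate K1, crate K3, crate R1, crate R3, crate R5]

7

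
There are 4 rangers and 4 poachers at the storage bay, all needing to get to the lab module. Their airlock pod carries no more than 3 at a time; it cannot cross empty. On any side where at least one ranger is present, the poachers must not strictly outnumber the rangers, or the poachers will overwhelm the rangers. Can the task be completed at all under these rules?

Yes

1. 2 poachers → the lab module.  (the storage bay: 4R 2P; the lab module: 0R 2P)
2. 1 poacher ← the storage bay.  (the storage bay: 4R 3P; the lab module: 0R 1P)
3. 3 poachers → the lab module.  (the storage bay: 4R 0P; the lab module: 0R 4P)
4. 1 poacher ← the storage bay.  (the storage bay: 4R 1P; the lab module: 0R 3P)
5. 3 rangers → the lab module.  (the storage bay: 1R 1P; the lab module: 3R 3P)
6. 1 ranger and 1 poacher ← the storage bay.  (the storage bay: 2R 2P; the lab module: 2R 2P)
7. 2 rangers → the lab module.  (the storage bay: 0R 2P; the lab module: 4R 2P)
8. 1 poacher ← the storage bay.  (the storage bay: 0R 3P; the lab module: 4R 1P)
9. 3 poachers → the lab module.  (the storage bay: 0R 0P; the lab module: 4R 4P)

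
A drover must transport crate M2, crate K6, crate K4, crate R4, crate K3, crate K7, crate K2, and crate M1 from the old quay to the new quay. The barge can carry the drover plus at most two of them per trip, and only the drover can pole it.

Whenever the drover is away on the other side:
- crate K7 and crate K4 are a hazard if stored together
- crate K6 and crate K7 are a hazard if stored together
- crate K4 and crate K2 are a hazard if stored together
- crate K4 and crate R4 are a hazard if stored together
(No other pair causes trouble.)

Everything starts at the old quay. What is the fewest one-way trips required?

9

Counting alone: the drover can take at most 2 across per trip to the new quay, so moving all 8 needs at least 4 loaded trips out, with a return between consecutive ones — at least 7 crossings.
The safety rule pushes this higher. Following every safe sequence of crossings, the most of the 8 that can be at the new quay as the barge arrives there on crossing 7 is 7 — never all 8.
So no plan with fewer than 9 crossings exists, and this one achieves 9:
1. Drover goes to the new quay with crate K4 and crate K6.
2. Drover goes back to the old quay alone.
3. Drover goes to the new quay with crate M2.
4. Drover goes back to the old quay alone.
5. Drover goes to the new quay with crate K3 and crate M1.
6. Drover goes back to the old quay alone.
7. Drover goes to the new quay with crate K2 and crate R4.
8. Drover goes back to the old quay with crate K4.
9. Drover goes to the new quay with crate K4 and crate K7.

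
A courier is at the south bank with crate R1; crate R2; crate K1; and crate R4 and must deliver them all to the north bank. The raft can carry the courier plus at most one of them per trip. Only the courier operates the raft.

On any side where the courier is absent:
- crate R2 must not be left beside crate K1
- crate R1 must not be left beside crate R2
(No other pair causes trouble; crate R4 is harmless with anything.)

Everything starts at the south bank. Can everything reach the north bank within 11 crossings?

Yes

Yes — this plan uses 9 crossings (≤ 11):
1. Courier goes to the north bank with crate R2.
2. Courier goes back to the south bank alone.
3. Courier goes to the north bank with crate R1.
4. Courier goes back to the south bank with crate R2.
5. Courier goes to the north bank with crate K1.
6. Courier goes back to the south bank alone.
7. Courier goes to the north bank with crate R4.
8. Courier goes back to the south bank alone.
9. Courier goes to the north bank with crate R2.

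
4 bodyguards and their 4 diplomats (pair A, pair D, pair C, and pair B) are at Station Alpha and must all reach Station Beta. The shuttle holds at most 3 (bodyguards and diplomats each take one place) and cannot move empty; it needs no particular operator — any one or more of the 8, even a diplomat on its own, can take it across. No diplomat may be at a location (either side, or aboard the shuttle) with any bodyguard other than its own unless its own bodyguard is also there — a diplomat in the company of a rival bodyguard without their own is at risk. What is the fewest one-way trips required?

9

Counting alone: each trip to Station Beta takes at most 3 across and each return brings at least 1 back, so after t trips out (and t−1 returns) at most 3t − (t−1) of the 8 are across; that first reaches 8 at t = 4, so at least 7 crossings are needed.
The safety rule pushes this higher. Following every safe sequence of crossings, the most of the 8 that can be at Station Beta as the shuttle arrives there on crossing 7 is 7 — never all 8.
So no plan with fewer than 9 crossings exists, and this one achieves 9:
1. bodyguard A and diplomat A cross → Station Beta.
2. bodyguard A crosses ← Station Alpha.
3. bodyguard A, bodyguard D, and diplomat D cross → Station Beta.
4. bodyguard A and diplomat A cross ← Station Alpha.
5. bodyguard A, bodyguard B, and bodyguard C cross → Station Beta.
6. diplomat D crosses ← Station Alpha.
7. diplomat A and diplomat D cross → Station Beta.
8. diplomat A crosses ← Station Alpha.
9. diplomat A, diplomat B, and diplomat C cross → Station Beta.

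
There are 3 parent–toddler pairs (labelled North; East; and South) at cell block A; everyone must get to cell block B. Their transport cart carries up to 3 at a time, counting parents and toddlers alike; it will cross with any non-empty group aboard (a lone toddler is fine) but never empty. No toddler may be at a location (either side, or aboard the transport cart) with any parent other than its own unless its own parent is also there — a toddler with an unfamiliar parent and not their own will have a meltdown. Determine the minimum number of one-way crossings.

Counting alone: each trip to cell block B takes at most 3 across and each return brings at least 1 back, so after t trips out (and t−1 returns) at most 3t − (t−1) of the 6 are across; that first reaches 6 at t = 3, so at least 5 crossings are needed.
The plan below uses exactly 5 crossings, so it is optimal:
1. parent North and toddler North cross → cell block B.
2. parent North crosses ← cell block A.
3. parent East, parent North, and parent South cross → cell block B.
4. toddler North crosses ← cell block A.
5. toddler East, toddler North, and toddler South cross → cell block B.

5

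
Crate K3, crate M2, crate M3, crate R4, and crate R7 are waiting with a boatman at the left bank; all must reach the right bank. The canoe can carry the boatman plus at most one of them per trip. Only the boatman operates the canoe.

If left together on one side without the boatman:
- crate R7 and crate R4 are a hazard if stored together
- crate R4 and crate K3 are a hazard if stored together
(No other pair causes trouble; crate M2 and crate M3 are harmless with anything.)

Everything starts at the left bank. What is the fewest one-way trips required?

11

Counting alone: the boatman can take at most 1 across per trip to the right bank, so moving all 5 needs at least 5 loaded trips out, with a return between consecutive ones — at least 9 crossings.
The safety rule pushes this higher. Following every safe sequence of crossings, the most of the 5 that can be at the right bank as the canoe arrives there on crossing 9 is 4 — never all 5.
So no plan with fewer than 11 crossings exists, and this one achieves 11:
1. Boatman goes to the right bank with crate R4.  [the left bank: crate K3, crate M2, crate M3, crate R7 | the right bank: crate R4]
2. Boatman goes back to the left bank alone.  [the left bank: crate K3, crate M2, crate M3, crate R7 | the right bank: crate R4]
3. Boatman goes to the right bank with crate K3.  [the left bank: crate M2, crate M3, crate R7 | the right bank: crate K3, crate R4]
4. Boatman goes back to the left bank with crate R4.  [the left bank: crate M2, crate M3, crate R4, crate R7 | the right bank: crate K3]
5. Boatman goes to the right bank with crate R7.  [the left bank: crate M2, crate M3, crate R4 | the right bank: crate K3, crate R7]
6. Boatman goes back to the left bank alone.  [the left bank: crate M2, crate M3, crate R4 | the right bank: crate K3, crate R7]
7. Boatman goes to the right bank with crate M2.  [the left bank: crate M3, crate R4 | the right bank: crate K3, crate M2, crate R7]
8. Boatman goes back to the left bank alone.  [the left bank: crate M3, crate R4 | the right bank: crate K3, crate M2, crate R7]
9. Boatman goes to the right bank with crate M3.  [the left bank: crate R4 | the right bank: crate K3, crate M2, crate M3, crate R7]
10. Boatman goes back to the left bank alone.  [the left bank: crate R4 | the right bank: crate K3, crate M2, crate M3, crate R7]
11. Boatman goes to the right bank with crate R4.  [the left bank: — | the right bank: crate K3, crate M2, crate M3, crate R4, crate R7]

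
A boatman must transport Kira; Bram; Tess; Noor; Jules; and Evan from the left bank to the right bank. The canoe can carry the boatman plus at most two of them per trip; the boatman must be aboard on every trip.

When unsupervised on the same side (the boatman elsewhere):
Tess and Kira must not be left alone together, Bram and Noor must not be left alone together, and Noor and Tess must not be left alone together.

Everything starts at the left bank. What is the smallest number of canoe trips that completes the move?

Counting alone: the boatman can take at most 2 across per trip to the right bank, so moving all 6 needs at least 3 loaded trips out, with a return between consecutive ones — at least 5 crossings.
The plan below uses exactly 5 crossings, so it is optimal:
1. Boatman goes to the right bank with Kira and Noor.  [the left bank: Bram, Evan, Jules, Tess | the right bank: Kira, Noor]
2. Boatman goes back to the left bank alone.  [the left bank: Bram, Evan, Jules, Tess | the right bank: Kira, Noor]
3. Boatman goes to the right bank with Evan and Jules.  [the left bank: Bram, Tess | the right bank: Evan, Jules, Kira, Noor]
4. Boatman goes back to the left bank alone.  [the left bank: Bram, Tess | the right bank: Evan, Jules, Kira, Noor]
5. Boatman goes to the right bank with Bram and Tess.  [the left bank: — | the right bank: Bram, Evan, Jules, Kira, Noor, Tess]

5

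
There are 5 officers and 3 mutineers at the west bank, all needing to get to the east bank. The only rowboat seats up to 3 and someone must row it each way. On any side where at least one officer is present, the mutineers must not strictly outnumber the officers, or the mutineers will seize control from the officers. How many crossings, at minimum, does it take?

7

Counting alone: each trip to the east bank takes at most 3 across and each return brings at least 1 back, so after t trips out (and t−1 returns) at most 3t − (t−1) of the 8 are across; that first reaches 8 at t = 4, so at least 7 crossings are needed.
The plan below uses exactly 7 crossings, so it is optimal:
1. 2 mutineers → the east bank.  (the west bank: 5O 1M; the east bank: 0O 2M)
2. 1 mutineer ← the west bank.  (the west bank: 5O 2M; the east bank: 0O 1M)
3. 2 officers and 1 mutineer → the east bank.  (the west bank: 3O 1M; the east bank: 2O 2M)
4. 1 mutineer ← the west bank.  (the west bank: 3O 2M; the east bank: 2O 1M)
5. 1 officer and 2 mutineers → the east bank.  (the west bank: 2O 0M; the east bank: 3O 3M)
6. 1 mutineer ← the west bank.  (the west bank: 2O 1M; the east bank: 3O 2M)
7. 2 officers and 1 mutineer → the east bank.  (the west bank: 0O 0M; the east bank: 5O 3M)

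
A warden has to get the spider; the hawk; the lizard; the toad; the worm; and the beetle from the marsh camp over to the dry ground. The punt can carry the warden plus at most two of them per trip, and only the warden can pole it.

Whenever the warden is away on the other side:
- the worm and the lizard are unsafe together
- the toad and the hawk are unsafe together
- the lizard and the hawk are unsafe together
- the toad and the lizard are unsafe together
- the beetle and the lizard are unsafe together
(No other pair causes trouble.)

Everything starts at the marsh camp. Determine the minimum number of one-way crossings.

9

Counting alone: the warden can take at most 2 across per trip to the dry ground, so moving all 6 needs at least 3 loaded trips out, with a return between consecutive ones — at least 5 crossings.
The safety rule pushes this higher. Following every safe sequence of crossings, the most of the 6 that can be at the dry ground as the punt arrives there on crossings 5, 7 is 4, 5 respectively — never all 6.
So no plan with fewer than 9 crossings exists, and this one achieves 9:
1. Warden goes to the dry ground with the hawk and the lizard.  [the marsh camp: the beetle, the spider, the toad, the worm | the dry ground: the hawk, the lizard]
2. Warden goes back to the marsh camp with the hawk.  [the marsh camp: the beetle, the hawk, the spider, the toad, the worm | the dry ground: the lizard]
3. Warden goes to the dry ground with the hawk and the spider.  [the marsh camp: the beetle, the toad, the worm | the dry ground: the hawk, the lizard, the spider]
4. Warden goes back to the marsh camp with the hawk.  [the marsh camp: the beetle, the hawk, the toad, the worm | the dry ground: the lizard, the spider]
5. Warden goes to the dry ground with the hawk and the worm.  [the marsh camp: the beetle, the toad | the dry ground: the hawk, the lizard, the spider, the worm]
6. Warden goes back to the marsh camp with the lizard.  [the marsh camp: the beetle, the lizard, the toad | the dry ground: the hawk, the spider, the worm]
7. Warden goes to the dry ground with the beetle and the lizard.  [the marsh camp: the toad | the dry ground: the beetle, the hawk, the lizard, the spider, the worm]
8. Warden goes back to the marsh camp with the lizard.  [the marsh camp: the lizard, the toad | the dry ground: the beetle, the hawk, the spider, the worm]
9. Warden goes to the dry ground with the lizard and the toad.  [the marsh camp: — | the dry ground: the beetle, the hawk, the lizard, the spider, the toad, the worm]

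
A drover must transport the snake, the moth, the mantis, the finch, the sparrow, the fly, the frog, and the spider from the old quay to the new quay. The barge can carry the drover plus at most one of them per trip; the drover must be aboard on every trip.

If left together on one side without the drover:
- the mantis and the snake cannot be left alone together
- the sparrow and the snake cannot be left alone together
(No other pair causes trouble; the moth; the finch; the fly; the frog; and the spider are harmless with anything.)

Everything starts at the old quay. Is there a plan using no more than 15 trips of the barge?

Counting alone: the drover can take at most 1 across per trip to the new quay, so moving all 8 needs at least 8 loaded trips out, with a return between consecutive ones — at least 15 crossings.
The safety rule pushes this higher. Following every safe sequence of crossings, the most of the 8 that can be at the new quay as the barge arrives there on crossing 15 is 7 — never all 8.
So the move cannot be finished within 15 crossings. (The shortest complete plan takes 17:)
1. Drover goes to the new quay with the snake.  [the old quay: the finch, the fly, the frog, the mantis, the moth, the sparrow, the spider | the new quay: the snake]
2. Drover goes back to the old quay alone.  [the old quay: the finch, the fly, the frog, the mantis, the moth, the sparrow, the spider | the new quay: the snake]
3. Drover goes to the new quay with the moth.  [the old quay: the finch, the fly, the frog, the mantis, the sparrow, the spider | the new quay: the moth, the snake]
4. Drover goes back to the old quay alone.  [the old quay: the finch, the fly, the frog, the mantis, the sparrow, the spider | the new quay: the moth, the snake]
5. Drover goes to the new quay with the mantis.  [the old quay: the finch, the fly, the frog, the sparrow, the spider | the new quay: the mantis, the moth, the snake]
6. Drover goes back to the old quay with the snake.  [the old quay: the finch, the fly, the frog, the snake, the sparrow, the spider | the new quay: the mantis, the moth]
7. Drover goes to the new quay with the sparrow.  [the old quay: the finch, the fly, the frog, the snake, the spider | the new quay: the mantis, the moth, the sparrow]
8. Drover goes back to the old quay alone.  [the old quay: the finch, the fly, the frog, the snake, the spider | the new quay: the mantis, the moth, the sparrow]
9. Drover goes to the new quay with the finch.  [the old quay: the fly, the frog, the snake, the spider | the new quay: the finch, the mantis, the moth, the sparrow]
10. Drover goes back to the old quay alone.  [the old quay: the fly, the frog, the snake, the spider | the new quay: the finch, the mantis, the moth, the sparrow]
11. Drover goes to the new quay with the fly.  [the old quay: the frog, the snake, the spider | the new quay: the finch, the fly, the mantis, the moth, the sparrow]
12. Drover goes back to the old quay alone.  [the old quay: the frog, the snake, the spider | the new quay: the finch, the fly, the mantis, the moth, the sparrow]
13. Drover goes to the new quay with the frog.  [the old quay: the snake, the spider | the new quay: the finch, the fly, the frog, the mantis, the moth, the sparrow]
14. Drover goes back to the old quay alone.  [the old quay: the snake, the spider | the new quay: the finch, the fly, the frog, the mantis, the moth, the sparrow]
15. Drover goes to the new quay with the spider.  [the old quay: the snake | the new quay: the finch, the fly, the frog, the mantis, the moth, the sparrow, the spider]
16. Drover goes back to the old quay alone.  [the old quay: the snake | the new quay: the finch, the fly, the frog, the mantis, the moth, the sparrow, the spider]
17. Drover goes to the new quay with the snake.  [the old quay: — | the new quay: the finch, the fly, the frog, the mantis, the moth, the snake, the sparrow, the spider]

No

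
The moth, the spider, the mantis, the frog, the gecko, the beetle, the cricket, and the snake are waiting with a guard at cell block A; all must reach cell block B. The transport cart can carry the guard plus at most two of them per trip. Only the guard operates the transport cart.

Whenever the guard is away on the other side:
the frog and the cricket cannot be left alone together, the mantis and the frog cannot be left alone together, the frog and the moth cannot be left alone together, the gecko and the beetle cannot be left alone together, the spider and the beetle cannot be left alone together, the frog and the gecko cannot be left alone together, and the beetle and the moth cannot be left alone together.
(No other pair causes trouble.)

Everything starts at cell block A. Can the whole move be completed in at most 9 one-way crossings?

Yes — this plan uses 9 crossings (≤ 9):
1. Guard goes to cell block B with the beetle and the frog.  [cell block A: the cricket, the gecko, the mantis, the moth, the snake, the spider | cell block B: the beetle, the frog]
2. Guard goes back to cell block A alone.  [cell block A: the cricket, the gecko, the mantis, the moth, the snake, the spider | cell block B: the beetle, the frog]
3. Guard goes to cell block B with the snake and the spider.  [cell block A: the cricket, the gecko, the mantis, the moth | cell block B: the beetle, the frog, the snake, the spider]
4. Guard goes back to cell block A with the beetle.  [cell block A: the beetle, the cricket, the gecko, the mantis, the moth | cell block B: the frog, the snake, the spider]
5. Guard goes to cell block B with the gecko and the moth.  [cell block A: the beetle, the cricket, the mantis | cell block B: the frog, the gecko, the moth, the snake, the spider]
6. Guard goes back to cell block A with the frog.  [cell block A: the beetle, the cricket, the frog, the mantis | cell block B: the gecko, the moth, the snake, the spider]
7. Guard goes to cell block B with the cricket and the mantis.  [cell block A: the beetle, the frog | cell block B: the cricket, the gecko, the mantis, the moth, the snake, the spider]
8. Guard goes back to cell block A alone.  [cell block A: the beetle, the frog | cell block B: the cricket, the gecko, the mantis, the moth, the snake, the spider]
9. Guard goes to cell block B with the beetle and the frog.  [cell block A: — | cell block B: the beetle, the cricket, the frog, the gecko, the mantis, the moth, the snake, the spider]

Yes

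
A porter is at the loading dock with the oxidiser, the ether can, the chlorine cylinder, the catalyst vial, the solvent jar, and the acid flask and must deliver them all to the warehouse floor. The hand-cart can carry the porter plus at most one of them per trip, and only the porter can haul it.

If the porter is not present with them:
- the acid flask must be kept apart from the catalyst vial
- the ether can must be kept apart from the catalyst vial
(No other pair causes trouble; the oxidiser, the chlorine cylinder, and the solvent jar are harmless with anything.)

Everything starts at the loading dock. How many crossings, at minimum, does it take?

Counting alone: the porter can take at most 1 across per trip to the warehouse floor, so moving all 6 needs at least 6 loaded trips out, with a return between consecutive ones — at least 11 crossings.
The safety rule pushes this higher. Following every safe sequence of crossings, the most of the 6 that can be at the warehouse floor as the hand-cart arrives there on crossing 11 is 5 — never all 6.
So no plan with fewer than 13 crossings exists, and this one achieves 13:
1. Porter goes to the warehouse floor with the catalyst vial.
2. Porter goes back to the loading dock alone.
3. Porter goes to the warehouse floor with the oxidiser.
4. Porter goes back to the loading dock alone.
5. Porter goes to the warehouse floor with the ether can.
6. Porter goes back to the loading dock with the catalyst vial.
7. Porter goes to the warehouse floor with the acid flask.
8. Porter goes back to the loading dock alone.
9. Porter goes to the warehouse floor with the chlorine cylinder.
10. Porter goes back to the loading dock alone.
11. Porter goes to the warehouse floor with the solvent jar.
12. Porter goes back to the loading dock alone.
13. Porter goes to the warehouse floor with the catalyst vial.

13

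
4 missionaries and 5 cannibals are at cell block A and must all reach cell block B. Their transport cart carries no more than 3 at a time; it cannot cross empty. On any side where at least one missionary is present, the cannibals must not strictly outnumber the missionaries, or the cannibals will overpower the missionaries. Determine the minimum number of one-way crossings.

impossible

The cannibals already outnumber the missionaries at cell block A before anyone moves, so the starting position itself is disallowed.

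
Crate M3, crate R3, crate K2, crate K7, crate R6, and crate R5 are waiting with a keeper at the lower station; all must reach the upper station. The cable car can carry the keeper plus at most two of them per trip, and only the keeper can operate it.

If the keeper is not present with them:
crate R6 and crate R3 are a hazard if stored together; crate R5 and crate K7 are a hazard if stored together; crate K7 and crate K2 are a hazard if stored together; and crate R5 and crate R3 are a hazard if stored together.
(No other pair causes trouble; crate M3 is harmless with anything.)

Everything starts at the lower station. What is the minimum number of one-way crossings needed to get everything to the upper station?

Counting alone: the keeper can take at most 2 across per trip to the upper station, so moving all 6 needs at least 3 loaded trips out, with a return between consecutive ones — at least 5 crossings.
The safety rule pushes this higher. Following every safe sequence of crossings, the most of the 6 that can be at the upper station as the cable car arrives there on crossing 5 is 5 — never all 6.
So no plan with fewer than 7 crossings exists, and this one achieves 7:
1. Keeper goes to the upper station with crate K7 and crate R3.  [the lower station: crate K2, crate M3, crate R5, crate R6 | the upper station: crate K7, crate R3]
2. Keeper goes back to the lower station alone.  [the lower station: crate K2, crate M3, crate R5, crate R6 | the upper station: crate K7, crate R3]
3. Keeper goes to the upper station with crate K2 and crate M3.  [the lower station: crate R5, crate R6 | the upper station: crate K2, crate K7, crate M3, crate R3]
4. Keeper goes back to the lower station with crate K7.  [the lower station: crate K7, crate R5, crate R6 | the upper station: crate K2, crate M3, crate R3]
5. Keeper goes to the upper station with crate R5 and crate R6.  [the lower station: crate K7 | the upper station: crate K2, crate M3, crate R3, crate R5, crate R6]
6. Keeper goes back to the lower station with crate R3.  [the lower station: crate K7, crate R3 | the upper station: crate K2, crate M3, crate R5, crate R6]
7. Keeper goes to the upper station with crate K7 and crate R3.  [the lower station: — | the upper station: crate K2, crate K7, crate M3, crate R3, crate R5, crate R6]

7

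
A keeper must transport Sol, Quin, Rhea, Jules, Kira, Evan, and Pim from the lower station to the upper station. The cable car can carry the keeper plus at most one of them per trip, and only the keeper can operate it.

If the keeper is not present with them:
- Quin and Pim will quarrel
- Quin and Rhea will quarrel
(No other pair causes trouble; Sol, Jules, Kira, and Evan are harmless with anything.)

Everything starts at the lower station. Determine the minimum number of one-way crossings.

Counting alone: the keeper can take at most 1 across per trip to the upper station, so moving all 7 needs at least 7 loaded trips out, with a return between consecutive ones — at least 13 crossings.
The safety rule pushes this higher. Following every safe sequence of crossings, the most of the 7 that can be at the upper station as the cable car arrives there on crossing 13 is 6 — never all 7.
So no plan with fewer than 15 crossings exists, and this one achieves 15:
1. Keeper goes to the upper station with Quin.  [the lower station: Evan, Jules, Kira, Pim, Rhea, Sol | the upper station: Quin]
2. Keeper goes back to the lower station alone.  [the lower station: Evan, Jules, Kira, Pim, Rhea, Sol | the upper station: Quin]
3. Keeper goes to the upper station with Sol.  [the lower station: Evan, Jules, Kira, Pim, Rhea | the upper station: Quin, Sol]
4. Keeper goes back to the lower station alone.  [the lower station: Evan, Jules, Kira, Pim, Rhea | the upper station: Quin, Sol]
5. Keeper goes to the upper station with Rhea.  [the lower station: Evan, Jules, Kira, Pim | the upper station: Quin, Rhea, Sol]
6. Keeper goes back to the lower station with Quin.  [the lower station: Evan, Jules, Kira, Pim, Quin | the upper station: Rhea, Sol]
7. Keeper goes to the upper station with Pim.  [the lower station: Evan, Jules, Kira, Quin | the upper station: Pim, Rhea, Sol]
8. Keeper goes back to the lower station alone.  [the lower station: Evan, Jules, Kira, Quin | the upper station: Pim, Rhea, Sol]
9. Keeper goes to the upper station with Jules.  [the lower station: Evan, Kira, Quin | the upper station: Jules, Pim, Rhea, Sol]
10. Keeper goes back to the lower station alone.  [the lower station: Evan, Kira, Quin | the upper station: Jules, Pim, Rhea, Sol]
11. Keeper goes to the upper station with Kira.  [the lower station: Evan, Quin | the upper station: Jules, Kira, Pim, Rhea, Sol]
12. Keeper goes back to the lower station alone.  [the lower station: Evan, Quin | the upper station: Jules, Kira, Pim, Rhea, Sol]
13. Keeper goes to the upper station with Evan.  [the lower station: Quin | the upper station: Evan, Jules, Kira, Pim, Rhea, Sol]
14. Keeper goes back to the lower station alone.  [the lower station: Quin | the upper station: Evan, Jules, Kira, Pim, Rhea, Sol]
15. Keeper goes to the upper station with Quin.  [the lower station: — | the upper station: Evan, Jules, Kira, Pim, Quin, Rhea, Sol]

15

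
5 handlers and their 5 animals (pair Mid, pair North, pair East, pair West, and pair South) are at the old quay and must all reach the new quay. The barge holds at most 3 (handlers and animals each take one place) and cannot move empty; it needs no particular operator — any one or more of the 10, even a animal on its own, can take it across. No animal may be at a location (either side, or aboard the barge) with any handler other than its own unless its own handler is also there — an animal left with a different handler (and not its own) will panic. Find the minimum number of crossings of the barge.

11

Counting alone: each trip to the new quay takes at most 3 across and each return brings at least 1 back, so after t trips out (and t−1 returns) at most 3t − (t−1) of the 10 are across; that first reaches 10 at t = 5, so at least 9 crossings are needed.
The safety rule pushes this higher. Following every safe sequence of crossings, the most of the 10 that can be at the new quay as the barge arrives there on crossing 9 is 9 — never all 10.
So no plan with fewer than 11 crossings exists, and this one achieves 11:
1. animal Mid and handler Mid cross → the new quay.
2. handler Mid crosses ← the old quay.
3. animal East, animal North, and animal West cross → the new quay.
4. animal Mid crosses ← the old quay.
5. handler East, handler North, and handler West cross → the new quay.
6. animal North and handler North cross ← the old quay.
7. handler Mid, handler North, and handler South cross → the new quay.
8. animal East crosses ← the old quay.
9. animal Mid and animal North cross → the new quay.
10. animal Mid crosses ← the old quay.
11. animal East, animal Mid, and animal South cross → the new quay.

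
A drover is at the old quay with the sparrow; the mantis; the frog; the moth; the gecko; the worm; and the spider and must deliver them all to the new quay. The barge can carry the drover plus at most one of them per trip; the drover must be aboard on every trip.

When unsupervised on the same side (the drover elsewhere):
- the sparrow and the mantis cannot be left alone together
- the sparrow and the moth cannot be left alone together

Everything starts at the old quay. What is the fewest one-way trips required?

Counting alone: the drover can take at most 1 across per trip to the new quay, so moving all 7 needs at least 7 loaded trips out, with a return between consecutive ones — at least 13 crossings.
The safety rule pushes this higher. Following every safe sequence of crossings, the most of the 7 that can be at the new quay as the barge arrives there on crossing 13 is 6 — never all 7.
So no plan with fewer than 15 crossings exists, and this one achieves 15:
1. Drover goes to the new quay with the sparrow.
2. Drover goes back to the old quay alone.
3. Drover goes to the new quay with the mantis.
4. Drover goes back to the old quay with the sparrow.
5. Drover goes to the new quay with the moth.
6. Drover goes back to the old quay alone.
7. Drover goes to the new quay with the frog.
8. Drover goes back to the old quay alone.
9. Drover goes to the new quay with the gecko.
10. Drover goes back to the old quay alone.
11. Drover goes to the new quay with the worm.
12. Drover goes back to the old quay alone.
13. Drover goes to the new quay with the spider.
14. Drover goes back to the old quay alone.
15. Drover goes to the new quay with the sparrow.

15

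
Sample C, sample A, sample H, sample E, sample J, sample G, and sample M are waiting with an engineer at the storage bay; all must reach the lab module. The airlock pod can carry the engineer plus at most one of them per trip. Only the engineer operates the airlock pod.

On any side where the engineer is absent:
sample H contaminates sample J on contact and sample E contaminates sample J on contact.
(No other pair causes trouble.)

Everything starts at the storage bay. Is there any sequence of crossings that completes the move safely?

1. Engineer goes to the lab module with sample J.  [the storage bay: sample A, sample C, sample E, sample G, sample H, sample M | the lab module: sample J]
2. Engineer goes back to the storage bay alone.  [the storage bay: sample A, sample C, sample E, sample G, sample H, sample M | the lab module: sample J]
3. Engineer goes to the lab module with sample C.  [the storage bay: sample A, sample E, sample G, sample H, sample M | the lab module: sample C, sample J]
4. Engineer goes back to the storage bay alone.  [the storage bay: sample A, sample E, sample G, sample H, sample M | the lab module: sample C, sample J]
5. Engineer goes to the lab module with sample A.  [the storage bay: sample E, sample G, sample H, sample M | the lab module: sample A, sample C, sample J]
6. Engineer goes back to the storage bay alone.  [the storage bay: sample E, sample G, sample H, sample M | the lab module: sample A, sample C, sample J]
7. Engineer goes to the lab module with sample H.  [the storage bay: sample E, sample G, sample M | the lab module: sample A, sample C, sample H, sample J]
8. Engineer goes back to the storage bay with sample J.  [the storage bay: sample E, sample G, sample J, sample M | the lab module: sample A, sample C, sample H]
9. Engineer goes to the lab module with sample E.  [the storage bay: sample G, sample J, sample M | the lab module: sample A, sample C, sample E, sample H]
10. Engineer goes back to the storage bay alone.  [the storage bay: sample G, sample J, sample M | the lab module: sample A, sample C, sample E, sample H]
11. Engineer goes to the lab module with sample G.  [the storage bay: sample J, sample M | the lab module: sample A, sample C, sample E, sample G, sample H]
12. Engineer goes back to the storage bay alone.  [the storage bay: sample J, sample M | the lab module: sample A, sample C, sample E, sample G, sample H]
13. Engineer goes to the lab module with sample M.  [the storage bay: sample J | the lab module: sample A, sample C, sample E, sample G, sample H, sample M]
14. Engineer goes back to the storage bay alone.  [the storage bay: sample J | the lab module: sample A, sample C, sample E, sample G, sample H, sample M]
15. Engineer goes to the lab module with sample J.  [the storage bay: — | the lab module: sample A, sample C, sample E, sample G, sample H, sample J, sample M]

Yes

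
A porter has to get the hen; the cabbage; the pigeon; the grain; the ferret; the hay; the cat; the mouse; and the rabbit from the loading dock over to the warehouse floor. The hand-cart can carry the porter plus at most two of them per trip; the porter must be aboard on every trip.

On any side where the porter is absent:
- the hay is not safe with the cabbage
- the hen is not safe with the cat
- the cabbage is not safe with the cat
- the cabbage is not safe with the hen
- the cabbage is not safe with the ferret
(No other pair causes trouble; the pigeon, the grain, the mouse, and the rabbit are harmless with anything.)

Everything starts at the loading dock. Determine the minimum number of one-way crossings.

Counting alone: the porter can take at most 2 across per trip to the warehouse floor, so moving all 9 needs at least 5 loaded trips out, with a return between consecutive ones — at least 9 crossings.
The safety rule pushes this higher. Following every safe sequence of crossings, the most of the 9 that can be at the warehouse floor as the hand-cart arrives there on crossings 9, 11, 13 is 6, 7, 8 respectively — never all 9.
So no plan with fewer than 15 crossings exists, and this one achieves 15:
1. Porter goes to the warehouse floor with the cabbage and the hen.  [the loading dock: the cat, the ferret, the grain, the hay, the mouse, the pigeon, the rabbit | the warehouse floor: the cabbage, the hen]
2. Porter goes back to the loading dock with the hen.  [the loading dock: the cat, the ferret, the grain, the hay, the hen, the mouse, the pigeon, the rabbit | the warehouse floor: the cabbage]
3. Porter goes to the warehouse floor with the hen and the pigeon.  [the loading dock: the cat, the ferret, the grain, the hay, the mouse, the rabbit | the warehouse floor: the cabbage, the hen, the pigeon]
4. Porter goes back to the loading dock with the hen.  [the loading dock: the cat, the ferret, the grain, the hay, the hen, the mouse, the rabbit | the warehouse floor: the cabbage, the pigeon]
5. Porter goes to the warehouse floor with the grain and the hen.  [the loading dock: the cat, the ferret, the hay, the mouse, the rabbit | the warehouse floor: the cabbage, the grain, the hen, the pigeon]
6. Porter goes back to the loading dock with the hen.  [the loading dock: the cat, the ferret, the hay, the hen, the mouse, the rabbit | the warehouse floor: the cabbage, the grain, the pigeon]
7. Porter goes to the warehouse floor with the ferret and the hen.  [the loading dock: the cat, the hay, the mouse, the rabbit | the warehouse floor: the cabbage, the ferret, the grain, the hen, the pigeon]
8. Porter goes back to the loading dock with the cabbage.  [the loading dock: the cabbage, the cat, the hay, the mouse, the rabbit | the warehouse floor: the ferret, the grain, the hen, the pigeon]
9. Porter goes to the warehouse floor with the cabbage and the hay.  [the loading dock: the cat, the mouse, the rabbit | the warehouse floor: the cabbage, the ferret, the grain, the hay, the hen, the pigeon]
10. Porter goes back to the loading dock with the cabbage.  [the loading dock: the cabbage, the cat, the mouse, the rabbit | the warehouse floor: the ferret, the grain, the hay, the hen, the pigeon]
11. Porter goes to the warehouse floor with the cabbage and the mouse.  [the loading dock: the cat, the rabbit | the warehouse floor: the cabbage, the ferret, the grain, the hay, the hen, the mouse, the pigeon]
12. Porter goes back to the loading dock with the cabbage.  [the loading dock: the cabbage, the cat, the rabbit | the warehouse floor: the ferret, the grain, the hay, the hen, the mouse, the pigeon]
13. Porter goes to the warehouse floor with the cabbage and the rabbit.  [the loading dock: the cat | the warehouse floor: the cabbage, the ferret, the grain, the hay, the hen, the mouse, the pigeon, the rabbit]
14. Porter goes back to the loading dock with the cabbage.  [the loading dock: the cabbage, the cat | the warehouse floor: the ferret, the grain, the hay, the hen, the mouse, the pigeon, the rabbit]
15. Porter goes to the warehouse floor with the cabbage and the cat.  [the loading dock: — | the warehouse floor: the cabbage, the cat, the ferret, the grain, the hay, the hen, the mouse, the pigeon, the rabbit]

15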